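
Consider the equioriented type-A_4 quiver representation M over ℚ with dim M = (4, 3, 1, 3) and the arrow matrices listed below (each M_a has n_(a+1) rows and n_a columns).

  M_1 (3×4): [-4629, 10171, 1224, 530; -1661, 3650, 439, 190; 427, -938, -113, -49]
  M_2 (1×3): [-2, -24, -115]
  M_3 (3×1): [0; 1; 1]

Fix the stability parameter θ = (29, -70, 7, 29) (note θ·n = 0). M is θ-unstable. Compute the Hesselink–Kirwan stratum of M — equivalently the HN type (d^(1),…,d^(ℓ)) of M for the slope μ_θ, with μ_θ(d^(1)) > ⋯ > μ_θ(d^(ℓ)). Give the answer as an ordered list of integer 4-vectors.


Interval decomposition of M: I[1,1], I[1,2]^2, I[1,4], I[4,4]^2.
HN type (ℓ=3): μ^(1)=29; μ^(2)=7; μ^(3)=-41/2

((1, 0, 0, 3); (0, 0, 1, 0); (3, 3, 0, 0))


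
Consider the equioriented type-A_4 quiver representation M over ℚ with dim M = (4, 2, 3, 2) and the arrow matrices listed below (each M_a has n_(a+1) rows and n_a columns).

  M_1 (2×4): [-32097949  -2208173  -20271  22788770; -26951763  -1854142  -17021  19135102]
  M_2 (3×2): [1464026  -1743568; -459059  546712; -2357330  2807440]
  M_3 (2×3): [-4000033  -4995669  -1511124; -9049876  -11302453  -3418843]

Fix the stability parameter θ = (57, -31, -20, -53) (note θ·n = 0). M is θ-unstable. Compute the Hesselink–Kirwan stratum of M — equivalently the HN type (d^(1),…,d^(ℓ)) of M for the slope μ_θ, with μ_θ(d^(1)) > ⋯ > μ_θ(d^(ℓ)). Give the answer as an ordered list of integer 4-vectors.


Via rank(M_{q-1}∘⋯∘M_p): M ≅ I[1,1]^2, I[1,2], I[1,4], I[3,3], I[3,4].
μ_θ-semistable layers: μ^(1)=57; μ^(2)=13; μ^(3)=-47/4; μ^(4)=-20; μ^(5)=-73/2

((2, 0, 0, 0); (1, 1, 0, 0); (1, 1, 1, 1); (0, 0, 1, 0); (0, 0, 1, 1))


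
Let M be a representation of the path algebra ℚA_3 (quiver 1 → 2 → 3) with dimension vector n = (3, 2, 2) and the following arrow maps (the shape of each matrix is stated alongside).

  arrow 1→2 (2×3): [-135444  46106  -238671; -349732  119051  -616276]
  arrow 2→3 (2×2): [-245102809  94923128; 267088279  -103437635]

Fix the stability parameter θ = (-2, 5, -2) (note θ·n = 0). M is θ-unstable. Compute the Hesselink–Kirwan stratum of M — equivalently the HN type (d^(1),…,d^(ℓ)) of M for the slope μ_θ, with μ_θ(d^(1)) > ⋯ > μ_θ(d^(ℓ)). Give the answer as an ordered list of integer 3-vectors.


Interval decomposition of M: I[1,1], I[1,3]^2.
HN type (ℓ=2): μ^(1)=3/2; μ^(2)=-2

((0, 2, 2); (3, 0, 0))


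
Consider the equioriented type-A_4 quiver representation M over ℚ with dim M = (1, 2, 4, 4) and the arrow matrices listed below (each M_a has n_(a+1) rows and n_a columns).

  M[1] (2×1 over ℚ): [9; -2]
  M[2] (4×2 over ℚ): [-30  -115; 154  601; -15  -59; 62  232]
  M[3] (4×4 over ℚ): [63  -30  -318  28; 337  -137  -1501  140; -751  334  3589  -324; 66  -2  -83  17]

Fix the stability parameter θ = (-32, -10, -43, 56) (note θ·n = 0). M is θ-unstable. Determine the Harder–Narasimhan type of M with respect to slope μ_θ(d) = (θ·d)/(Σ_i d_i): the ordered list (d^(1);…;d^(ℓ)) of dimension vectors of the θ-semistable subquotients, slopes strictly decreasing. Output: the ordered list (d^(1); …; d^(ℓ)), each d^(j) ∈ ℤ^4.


Via rank(M_{q-1}∘⋯∘M_p): M ≅ I[1,4], I[2,4], I[3,4]^2.
μ_θ-semistable layers: μ^(1)=56; μ^(2)=-53/2; μ^(3)=-32; μ^(4)=-43

((0, 0, 0, 4); (0, 2, 2, 0); (1, 0, 0, 0); (0, 0, 2, 0))


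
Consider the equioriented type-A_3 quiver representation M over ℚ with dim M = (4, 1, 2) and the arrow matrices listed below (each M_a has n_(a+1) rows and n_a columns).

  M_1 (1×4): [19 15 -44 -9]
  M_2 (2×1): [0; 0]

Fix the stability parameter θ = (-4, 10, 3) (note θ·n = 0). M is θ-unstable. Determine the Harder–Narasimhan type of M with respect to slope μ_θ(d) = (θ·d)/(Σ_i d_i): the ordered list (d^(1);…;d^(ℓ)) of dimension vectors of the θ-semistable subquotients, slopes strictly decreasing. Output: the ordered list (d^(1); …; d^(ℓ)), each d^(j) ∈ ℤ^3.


Interval decomposition of M: I[1,1]^3, I[1,2], I[3,3]^2.
HN type (ℓ=3): μ^(1)=10; μ^(2)=3; μ^(3)=-4

((0, 1, 0); (0, 0, 2); (4, 0, 0))


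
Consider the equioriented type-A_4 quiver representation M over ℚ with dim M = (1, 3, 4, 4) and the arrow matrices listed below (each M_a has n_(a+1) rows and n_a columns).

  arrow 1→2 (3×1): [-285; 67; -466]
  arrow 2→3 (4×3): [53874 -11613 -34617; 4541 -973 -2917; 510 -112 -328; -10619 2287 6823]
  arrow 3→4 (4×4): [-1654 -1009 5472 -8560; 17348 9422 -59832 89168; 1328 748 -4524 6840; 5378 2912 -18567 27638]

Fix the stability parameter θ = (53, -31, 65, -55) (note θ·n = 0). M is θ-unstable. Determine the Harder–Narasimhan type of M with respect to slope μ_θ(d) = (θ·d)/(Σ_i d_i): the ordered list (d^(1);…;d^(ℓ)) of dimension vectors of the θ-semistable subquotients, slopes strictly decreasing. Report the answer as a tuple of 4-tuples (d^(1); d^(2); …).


Via rank(M_{q-1}∘⋯∘M_p): M ≅ I[1,3], I[2,2], I[2,4], I[3,3], I[3,4], I[4,4]^2.
μ_θ-semistable layers: μ^(1)=65; μ^(2)=11; μ^(3)=5; μ^(4)=-31; μ^(5)=-55

((0, 0, 2, 0); (1, 1, 0, 0); (0, 0, 2, 2); (0, 2, 0, 0); (0, 0, 0, 2))


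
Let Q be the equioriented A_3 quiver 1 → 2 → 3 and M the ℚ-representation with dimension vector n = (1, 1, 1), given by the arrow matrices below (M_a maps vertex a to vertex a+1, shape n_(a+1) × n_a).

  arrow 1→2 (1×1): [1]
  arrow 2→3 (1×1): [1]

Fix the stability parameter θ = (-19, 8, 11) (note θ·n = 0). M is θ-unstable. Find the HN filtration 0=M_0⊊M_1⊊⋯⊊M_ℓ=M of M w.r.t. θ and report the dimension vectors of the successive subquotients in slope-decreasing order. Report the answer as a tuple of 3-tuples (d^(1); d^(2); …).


Via rank(M_{q-1}∘⋯∘M_p): M ≅ I[1,3].
μ_θ-semistable layers: μ^(1)=11; μ^(2)=8; μ^(3)=-19

((0, 0, 1); (0, 1, 0); (1, 0, 0))


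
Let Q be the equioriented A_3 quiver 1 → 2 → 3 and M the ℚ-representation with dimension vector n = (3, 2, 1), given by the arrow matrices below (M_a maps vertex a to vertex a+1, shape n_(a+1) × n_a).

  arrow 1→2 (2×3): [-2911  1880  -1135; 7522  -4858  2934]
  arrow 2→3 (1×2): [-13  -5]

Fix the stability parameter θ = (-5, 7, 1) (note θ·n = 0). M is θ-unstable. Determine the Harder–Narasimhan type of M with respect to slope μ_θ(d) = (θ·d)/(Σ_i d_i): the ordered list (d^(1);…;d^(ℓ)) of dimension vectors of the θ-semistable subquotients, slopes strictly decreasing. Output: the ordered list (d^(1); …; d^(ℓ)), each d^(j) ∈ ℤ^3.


Interval decomposition of M: I[1,1], I[1,2], I[1,3].
HN type (ℓ=3): μ^(1)=7; μ^(2)=4; μ^(3)=-5

((0, 1, 0); (0, 1, 1); (3, 0, 0))


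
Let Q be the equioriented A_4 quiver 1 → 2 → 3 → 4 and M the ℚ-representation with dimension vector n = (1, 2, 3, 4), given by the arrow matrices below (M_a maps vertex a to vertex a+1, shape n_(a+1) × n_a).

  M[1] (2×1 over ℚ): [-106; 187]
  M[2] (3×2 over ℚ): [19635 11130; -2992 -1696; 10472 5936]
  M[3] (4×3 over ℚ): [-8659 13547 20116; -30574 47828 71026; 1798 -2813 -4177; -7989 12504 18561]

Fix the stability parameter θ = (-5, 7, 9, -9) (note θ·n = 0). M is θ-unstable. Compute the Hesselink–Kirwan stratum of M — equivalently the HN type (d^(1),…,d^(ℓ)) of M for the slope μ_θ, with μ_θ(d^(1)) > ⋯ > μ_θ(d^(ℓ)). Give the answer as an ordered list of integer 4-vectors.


Barcode: M ≅ I[1,2], I[2,4], I[3,3], I[3,4], I[4,4]^2. HN layers by μ_θ (6 steps, strictly decreasing):
  μ^(1)=9; μ^(2)=7; μ^(3)=7/3; μ^(4)=0; μ^(5)=-5; μ^(6)=-9

((0, 0, 1, 0); (0, 1, 0, 0); (0, 1, 1, 1); (0, 0, 1, 1); (1, 0, 0, 0); (0, 0, 0, 2))


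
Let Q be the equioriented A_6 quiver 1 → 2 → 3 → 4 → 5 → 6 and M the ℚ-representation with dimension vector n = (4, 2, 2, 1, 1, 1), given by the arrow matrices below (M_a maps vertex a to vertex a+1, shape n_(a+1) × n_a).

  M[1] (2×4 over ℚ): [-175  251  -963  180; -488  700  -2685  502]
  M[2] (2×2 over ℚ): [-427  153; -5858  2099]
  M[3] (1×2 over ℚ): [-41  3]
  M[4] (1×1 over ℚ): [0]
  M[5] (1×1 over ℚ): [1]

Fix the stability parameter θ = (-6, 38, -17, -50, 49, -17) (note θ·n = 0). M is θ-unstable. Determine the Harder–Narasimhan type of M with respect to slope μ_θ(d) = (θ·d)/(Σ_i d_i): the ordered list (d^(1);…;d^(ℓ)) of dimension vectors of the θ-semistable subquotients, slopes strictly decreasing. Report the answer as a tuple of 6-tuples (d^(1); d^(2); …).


Interval decomposition of M: I[1,1]^2, I[1,3], I[1,4], I[5,6].
HN type (ℓ=4): μ^(1)=16; μ^(2)=21/2; μ^(3)=-6; μ^(4)=-35/4

((0, 0, 0, 0, 1, 1); (0, 1, 1, 0, 0, 0); (3, 0, 0, 0, 0, 0); (1, 1, 1, 1, 0, 0))


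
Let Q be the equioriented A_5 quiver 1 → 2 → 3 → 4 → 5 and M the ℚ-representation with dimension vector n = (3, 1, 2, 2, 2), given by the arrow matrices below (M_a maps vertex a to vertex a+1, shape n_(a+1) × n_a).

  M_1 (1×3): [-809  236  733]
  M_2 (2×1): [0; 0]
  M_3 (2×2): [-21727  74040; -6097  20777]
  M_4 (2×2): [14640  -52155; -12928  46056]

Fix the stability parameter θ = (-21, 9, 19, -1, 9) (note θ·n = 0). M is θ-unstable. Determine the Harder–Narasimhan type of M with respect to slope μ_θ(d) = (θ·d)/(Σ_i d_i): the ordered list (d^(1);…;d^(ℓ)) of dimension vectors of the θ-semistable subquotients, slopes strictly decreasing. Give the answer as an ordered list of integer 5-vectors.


Via rank(M_{q-1}∘⋯∘M_p): M ≅ I[1,1]^2, I[1,2], I[3,4], I[3,5], I[5,5].
μ_θ-semistable layers: μ^(1)=9; μ^(2)=-21

((0, 1, 2, 2, 2); (3, 0, 0, 0, 0))


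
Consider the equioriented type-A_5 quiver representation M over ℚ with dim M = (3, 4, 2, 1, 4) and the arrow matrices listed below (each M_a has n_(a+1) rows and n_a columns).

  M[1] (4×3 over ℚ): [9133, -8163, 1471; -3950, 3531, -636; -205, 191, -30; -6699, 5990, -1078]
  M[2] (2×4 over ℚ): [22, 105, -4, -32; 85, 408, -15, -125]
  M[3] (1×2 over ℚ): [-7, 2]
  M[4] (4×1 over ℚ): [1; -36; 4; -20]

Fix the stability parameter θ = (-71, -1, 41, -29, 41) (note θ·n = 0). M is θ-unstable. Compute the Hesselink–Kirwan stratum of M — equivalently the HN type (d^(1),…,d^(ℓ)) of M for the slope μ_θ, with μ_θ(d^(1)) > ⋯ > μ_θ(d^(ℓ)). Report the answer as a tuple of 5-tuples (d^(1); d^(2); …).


Via rank(M_{q-1}∘⋯∘M_p): M ≅ I[1,2], I[1,3], I[1,5], I[2,2], I[5,5]^3.
μ_θ-semistable layers: μ^(1)=41; μ^(2)=6; μ^(3)=-1; μ^(4)=-71

((0, 0, 1, 0, 4); (0, 0, 1, 1, 0); (0, 4, 0, 0, 0); (3, 0, 0, 0, 0))


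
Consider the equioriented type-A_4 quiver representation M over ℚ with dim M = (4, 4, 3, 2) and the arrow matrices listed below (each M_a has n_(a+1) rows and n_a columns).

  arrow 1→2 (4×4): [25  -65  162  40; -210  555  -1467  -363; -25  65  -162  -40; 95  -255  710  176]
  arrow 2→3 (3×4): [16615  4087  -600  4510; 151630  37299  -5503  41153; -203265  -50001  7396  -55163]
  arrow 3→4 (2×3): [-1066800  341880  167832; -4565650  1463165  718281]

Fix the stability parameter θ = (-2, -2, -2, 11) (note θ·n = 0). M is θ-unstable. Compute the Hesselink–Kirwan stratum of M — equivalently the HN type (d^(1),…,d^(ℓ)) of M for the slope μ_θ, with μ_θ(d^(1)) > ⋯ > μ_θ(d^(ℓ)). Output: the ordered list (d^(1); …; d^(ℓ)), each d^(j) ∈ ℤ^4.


Interval decomposition of M: I[1,1]^2, I[1,3]^2, I[2,2], I[2,4], I[4,4].
HN type (ℓ=2): μ^(1)=11; μ^(2)=-2

((0, 0, 0, 2); (4, 4, 3, 0))


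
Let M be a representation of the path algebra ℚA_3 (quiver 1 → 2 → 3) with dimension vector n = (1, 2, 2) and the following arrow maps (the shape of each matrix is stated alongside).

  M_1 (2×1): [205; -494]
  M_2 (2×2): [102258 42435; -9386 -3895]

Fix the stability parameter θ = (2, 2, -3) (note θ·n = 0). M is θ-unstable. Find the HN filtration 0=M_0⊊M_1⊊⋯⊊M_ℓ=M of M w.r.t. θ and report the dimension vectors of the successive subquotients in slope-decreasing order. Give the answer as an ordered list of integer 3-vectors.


Via rank(M_{q-1}∘⋯∘M_p): M ≅ I[1,2], I[2,3], I[3,3].
μ_θ-semistable layers: μ^(1)=2; μ^(2)=-1/2; μ^(3)=-3

((1, 1, 0); (0, 1, 1); (0, 0, 1))


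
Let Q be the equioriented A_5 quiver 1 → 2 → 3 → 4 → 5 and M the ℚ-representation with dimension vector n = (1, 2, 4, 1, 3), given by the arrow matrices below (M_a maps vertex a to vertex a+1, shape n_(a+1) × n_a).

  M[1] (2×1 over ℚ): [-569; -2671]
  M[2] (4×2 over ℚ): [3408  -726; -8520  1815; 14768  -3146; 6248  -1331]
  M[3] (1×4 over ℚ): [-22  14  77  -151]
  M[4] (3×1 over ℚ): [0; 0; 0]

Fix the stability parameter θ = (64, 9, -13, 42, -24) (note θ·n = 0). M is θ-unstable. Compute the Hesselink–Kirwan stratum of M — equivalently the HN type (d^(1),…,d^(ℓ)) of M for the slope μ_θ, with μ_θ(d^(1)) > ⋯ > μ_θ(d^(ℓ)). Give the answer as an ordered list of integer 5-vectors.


Interval decomposition of M: I[1,4], I[2,2], I[3,3]^3, I[5,5]^3.
HN type (ℓ=5): μ^(1)=42; μ^(2)=20; μ^(3)=9; μ^(4)=-13; μ^(5)=-24

((0, 0, 0, 1, 0); (1, 1, 1, 0, 0); (0, 1, 0, 0, 0); (0, 0, 3, 0, 0); (0, 0, 0, 0, 3))


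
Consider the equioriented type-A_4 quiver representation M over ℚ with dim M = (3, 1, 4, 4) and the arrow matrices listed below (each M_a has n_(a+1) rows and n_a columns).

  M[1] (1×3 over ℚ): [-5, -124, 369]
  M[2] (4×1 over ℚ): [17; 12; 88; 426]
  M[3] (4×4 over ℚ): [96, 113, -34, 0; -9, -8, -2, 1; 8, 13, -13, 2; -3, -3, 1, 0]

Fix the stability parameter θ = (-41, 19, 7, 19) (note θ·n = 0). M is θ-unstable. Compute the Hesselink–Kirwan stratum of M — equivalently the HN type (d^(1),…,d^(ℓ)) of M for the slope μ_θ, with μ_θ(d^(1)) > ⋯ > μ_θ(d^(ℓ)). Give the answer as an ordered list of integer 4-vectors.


Via rank(M_{q-1}∘⋯∘M_p): M ≅ I[1,1]^2, I[1,4], I[3,4]^3.
μ_θ-semistable layers: μ^(1)=19; μ^(2)=13; μ^(3)=7; μ^(4)=-41

((0, 0, 0, 4); (0, 1, 1, 0); (0, 0, 3, 0); (3, 0, 0, 0))


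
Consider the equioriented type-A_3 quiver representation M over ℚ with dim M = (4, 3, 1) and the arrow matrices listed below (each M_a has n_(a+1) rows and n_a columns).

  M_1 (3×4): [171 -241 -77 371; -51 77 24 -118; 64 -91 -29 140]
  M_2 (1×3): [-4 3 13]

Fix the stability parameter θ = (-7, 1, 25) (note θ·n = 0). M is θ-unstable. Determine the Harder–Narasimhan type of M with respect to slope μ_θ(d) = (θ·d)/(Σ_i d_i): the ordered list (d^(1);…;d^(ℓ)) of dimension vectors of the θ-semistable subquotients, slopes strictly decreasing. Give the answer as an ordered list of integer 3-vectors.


Interval decomposition of M: I[1,1], I[1,2]^2, I[1,3].
HN type (ℓ=3): μ^(1)=25; μ^(2)=1; μ^(3)=-7

((0, 0, 1); (0, 3, 0); (4, 0, 0))


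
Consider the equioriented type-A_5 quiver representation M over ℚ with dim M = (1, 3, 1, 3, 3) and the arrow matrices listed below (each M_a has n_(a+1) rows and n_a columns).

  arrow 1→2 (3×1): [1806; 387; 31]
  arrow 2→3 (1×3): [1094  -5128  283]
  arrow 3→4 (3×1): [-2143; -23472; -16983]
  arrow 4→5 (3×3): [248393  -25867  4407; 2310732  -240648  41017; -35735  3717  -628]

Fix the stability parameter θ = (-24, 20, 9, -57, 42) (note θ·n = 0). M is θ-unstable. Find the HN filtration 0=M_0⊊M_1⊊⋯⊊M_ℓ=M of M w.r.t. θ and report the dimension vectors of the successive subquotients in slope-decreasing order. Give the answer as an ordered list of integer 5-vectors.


Via rank(M_{q-1}∘⋯∘M_p): M ≅ I[1,5], I[2,2]^2, I[4,5]^2.
μ_θ-semistable layers: μ^(1)=42; μ^(2)=20; μ^(3)=-28/3; μ^(4)=-24; μ^(5)=-57

((0, 0, 0, 0, 3); (0, 2, 0, 0, 0); (0, 1, 1, 1, 0); (1, 0, 0, 0, 0); (0, 0, 0, 2, 0))


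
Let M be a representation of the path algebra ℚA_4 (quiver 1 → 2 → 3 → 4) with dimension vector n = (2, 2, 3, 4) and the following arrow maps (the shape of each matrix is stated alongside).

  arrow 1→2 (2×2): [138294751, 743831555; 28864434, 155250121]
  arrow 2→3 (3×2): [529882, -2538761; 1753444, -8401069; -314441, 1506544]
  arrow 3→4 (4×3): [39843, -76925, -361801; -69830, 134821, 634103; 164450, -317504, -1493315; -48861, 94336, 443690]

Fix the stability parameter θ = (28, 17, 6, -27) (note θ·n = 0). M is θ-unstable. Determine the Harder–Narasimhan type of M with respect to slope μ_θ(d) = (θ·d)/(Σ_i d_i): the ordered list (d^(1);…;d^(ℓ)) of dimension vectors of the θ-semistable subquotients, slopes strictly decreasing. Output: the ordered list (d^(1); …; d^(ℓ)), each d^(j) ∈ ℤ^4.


Via rank(M_{q-1}∘⋯∘M_p): M ≅ I[1,4]^2, I[3,4], I[4,4].
μ_θ-semistable layers: μ^(1)=6; μ^(2)=-21/2; μ^(3)=-27

((2, 2, 2, 2); (0, 0, 1, 1); (0, 0, 0, 1))


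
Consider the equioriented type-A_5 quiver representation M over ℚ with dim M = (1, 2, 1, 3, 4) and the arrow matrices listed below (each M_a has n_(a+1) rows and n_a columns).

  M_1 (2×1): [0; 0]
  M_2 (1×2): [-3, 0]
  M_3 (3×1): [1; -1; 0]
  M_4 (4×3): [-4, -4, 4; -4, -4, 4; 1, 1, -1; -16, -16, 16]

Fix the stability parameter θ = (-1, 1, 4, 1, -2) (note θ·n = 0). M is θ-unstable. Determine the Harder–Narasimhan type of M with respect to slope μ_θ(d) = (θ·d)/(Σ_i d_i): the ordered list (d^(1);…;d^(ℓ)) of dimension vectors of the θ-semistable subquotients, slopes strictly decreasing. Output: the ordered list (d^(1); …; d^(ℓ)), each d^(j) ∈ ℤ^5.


Interval decomposition of M: I[1,1], I[2,2], I[2,4], I[4,4], I[4,5], I[5,5]^3.
HN type (ℓ=5): μ^(1)=5/2; μ^(2)=1; μ^(3)=-1/2; μ^(4)=-1; μ^(5)=-2

((0, 0, 1, 1, 0); (0, 2, 0, 1, 0); (0, 0, 0, 1, 1); (1, 0, 0, 0, 0); (0, 0, 0, 0, 3))


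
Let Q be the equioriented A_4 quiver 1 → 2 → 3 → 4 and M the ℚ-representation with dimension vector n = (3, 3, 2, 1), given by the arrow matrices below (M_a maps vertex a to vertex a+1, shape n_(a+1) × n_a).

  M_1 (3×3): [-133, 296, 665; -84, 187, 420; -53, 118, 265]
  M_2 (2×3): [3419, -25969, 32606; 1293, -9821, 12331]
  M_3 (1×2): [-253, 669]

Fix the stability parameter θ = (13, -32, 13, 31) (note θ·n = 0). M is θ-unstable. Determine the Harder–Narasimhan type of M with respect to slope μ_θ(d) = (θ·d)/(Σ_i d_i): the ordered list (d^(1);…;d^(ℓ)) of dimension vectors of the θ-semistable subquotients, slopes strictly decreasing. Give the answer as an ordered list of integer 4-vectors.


Via rank(M_{q-1}∘⋯∘M_p): M ≅ I[1,1], I[1,3], I[1,4], I[2,2].
μ_θ-semistable layers: μ^(1)=31; μ^(2)=13; μ^(3)=-19/2; μ^(4)=-32

((0, 0, 0, 1); (1, 0, 2, 0); (2, 2, 0, 0); (0, 1, 0, 0))


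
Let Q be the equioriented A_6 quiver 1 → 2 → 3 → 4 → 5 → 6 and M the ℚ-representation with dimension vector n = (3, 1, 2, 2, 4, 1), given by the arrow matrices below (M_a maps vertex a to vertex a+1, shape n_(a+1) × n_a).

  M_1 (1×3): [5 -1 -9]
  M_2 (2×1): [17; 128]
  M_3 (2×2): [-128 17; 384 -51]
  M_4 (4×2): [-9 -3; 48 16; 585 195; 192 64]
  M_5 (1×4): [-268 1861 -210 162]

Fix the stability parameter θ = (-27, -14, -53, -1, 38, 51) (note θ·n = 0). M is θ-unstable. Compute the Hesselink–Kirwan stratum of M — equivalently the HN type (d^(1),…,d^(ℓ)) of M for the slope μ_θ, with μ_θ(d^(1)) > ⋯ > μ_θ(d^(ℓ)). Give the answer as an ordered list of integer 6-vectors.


Interval decomposition of M: I[1,1]^2, I[1,3], I[3,4], I[4,6], I[5,5]^3.
HN type (ℓ=6): μ^(1)=51; μ^(2)=38; μ^(3)=-1; μ^(4)=-27; μ^(5)=-94/3; μ^(6)=-53

((0, 0, 0, 0, 0, 1); (0, 0, 0, 0, 4, 0); (0, 0, 0, 2, 0, 0); (2, 0, 0, 0, 0, 0); (1, 1, 1, 0, 0, 0); (0, 0, 1, 0, 0, 0))


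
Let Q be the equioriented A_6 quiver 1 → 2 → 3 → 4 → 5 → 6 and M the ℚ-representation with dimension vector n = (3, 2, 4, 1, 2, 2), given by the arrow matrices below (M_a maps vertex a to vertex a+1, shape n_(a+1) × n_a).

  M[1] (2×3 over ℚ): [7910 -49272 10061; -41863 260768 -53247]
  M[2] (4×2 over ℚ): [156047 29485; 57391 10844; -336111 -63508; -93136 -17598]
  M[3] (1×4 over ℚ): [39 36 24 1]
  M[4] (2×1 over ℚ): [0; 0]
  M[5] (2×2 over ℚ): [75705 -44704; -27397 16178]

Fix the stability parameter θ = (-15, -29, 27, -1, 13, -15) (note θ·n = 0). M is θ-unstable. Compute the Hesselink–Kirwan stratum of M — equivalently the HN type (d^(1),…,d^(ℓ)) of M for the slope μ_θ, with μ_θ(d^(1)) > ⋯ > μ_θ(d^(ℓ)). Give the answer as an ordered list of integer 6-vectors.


Via rank(M_{q-1}∘⋯∘M_p): M ≅ I[1,1], I[1,3], I[1,4], I[3,3]^2, I[5,6]^2.
μ_θ-semistable layers: μ^(1)=27; μ^(2)=13; μ^(3)=-1; μ^(4)=-15; μ^(5)=-22

((0, 0, 3, 0, 0, 0); (0, 0, 1, 1, 0, 0); (0, 0, 0, 0, 2, 2); (1, 0, 0, 0, 0, 0); (2, 2, 0, 0, 0, 0))


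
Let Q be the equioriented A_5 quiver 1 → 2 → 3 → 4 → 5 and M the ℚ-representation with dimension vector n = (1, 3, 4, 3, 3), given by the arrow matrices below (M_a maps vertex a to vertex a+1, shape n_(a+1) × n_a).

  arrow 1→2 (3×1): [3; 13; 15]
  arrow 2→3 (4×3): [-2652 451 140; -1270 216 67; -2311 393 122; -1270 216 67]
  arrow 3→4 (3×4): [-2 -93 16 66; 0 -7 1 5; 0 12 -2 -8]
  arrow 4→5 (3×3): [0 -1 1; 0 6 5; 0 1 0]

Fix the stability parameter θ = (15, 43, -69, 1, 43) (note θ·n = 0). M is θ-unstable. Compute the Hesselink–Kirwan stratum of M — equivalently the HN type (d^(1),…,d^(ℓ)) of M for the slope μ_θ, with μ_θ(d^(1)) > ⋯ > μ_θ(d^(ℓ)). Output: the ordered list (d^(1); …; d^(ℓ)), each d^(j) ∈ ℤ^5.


Interval decomposition of M: I[1,4], I[2,3], I[2,5], I[3,5], I[5,5].
HN type (ℓ=5): μ^(1)=43; μ^(2)=1; μ^(3)=-11/3; μ^(4)=-13; μ^(5)=-69

((0, 0, 0, 0, 3); (0, 0, 0, 3, 0); (1, 1, 1, 0, 0); (0, 2, 2, 0, 0); (0, 0, 1, 0, 0))


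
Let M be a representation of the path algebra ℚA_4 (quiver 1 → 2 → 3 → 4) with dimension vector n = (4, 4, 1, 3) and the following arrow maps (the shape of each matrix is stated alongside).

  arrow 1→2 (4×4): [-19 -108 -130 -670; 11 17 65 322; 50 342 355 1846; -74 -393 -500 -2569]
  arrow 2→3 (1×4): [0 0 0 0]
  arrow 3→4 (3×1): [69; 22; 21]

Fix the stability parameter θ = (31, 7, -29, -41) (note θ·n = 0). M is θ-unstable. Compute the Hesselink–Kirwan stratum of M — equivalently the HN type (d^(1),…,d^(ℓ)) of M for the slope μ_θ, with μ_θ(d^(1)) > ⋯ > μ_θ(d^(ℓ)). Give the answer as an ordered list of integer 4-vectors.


Via rank(M_{q-1}∘⋯∘M_p): M ≅ I[1,2]^4, I[3,4], I[4,4]^2.
μ_θ-semistable layers: μ^(1)=19; μ^(2)=-35; μ^(3)=-41

((4, 4, 0, 0); (0, 0, 1, 1); (0, 0, 0, 2))


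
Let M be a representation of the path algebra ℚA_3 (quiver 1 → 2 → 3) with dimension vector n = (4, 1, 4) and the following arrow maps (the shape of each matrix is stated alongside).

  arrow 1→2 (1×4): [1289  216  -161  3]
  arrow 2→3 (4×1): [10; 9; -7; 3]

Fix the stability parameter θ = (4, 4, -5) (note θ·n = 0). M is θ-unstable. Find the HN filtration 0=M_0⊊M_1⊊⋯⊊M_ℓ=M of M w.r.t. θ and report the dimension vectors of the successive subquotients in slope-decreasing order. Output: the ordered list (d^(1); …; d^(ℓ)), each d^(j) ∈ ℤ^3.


Barcode: M ≅ I[1,1]^3, I[1,3], I[3,3]^3. HN layers by μ_θ (3 steps, strictly decreasing):
  μ^(1)=4; μ^(2)=1; μ^(3)=-5

((3, 0, 0); (1, 1, 1); (0, 0, 3))


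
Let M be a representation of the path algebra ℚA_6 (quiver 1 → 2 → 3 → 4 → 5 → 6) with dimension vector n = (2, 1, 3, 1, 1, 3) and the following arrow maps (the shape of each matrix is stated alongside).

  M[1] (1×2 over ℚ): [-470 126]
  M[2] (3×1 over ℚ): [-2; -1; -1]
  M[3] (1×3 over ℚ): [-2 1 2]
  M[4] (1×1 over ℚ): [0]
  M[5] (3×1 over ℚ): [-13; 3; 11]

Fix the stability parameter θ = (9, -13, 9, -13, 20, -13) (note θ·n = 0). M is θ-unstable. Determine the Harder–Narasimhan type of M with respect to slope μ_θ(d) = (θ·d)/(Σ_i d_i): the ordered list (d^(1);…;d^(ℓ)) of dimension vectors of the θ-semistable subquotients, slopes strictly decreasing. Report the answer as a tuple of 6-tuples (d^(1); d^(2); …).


Barcode: M ≅ I[1,1], I[1,4], I[3,3]^2, I[5,6], I[6,6]^2. HN layers by μ_θ (4 steps, strictly decreasing):
  μ^(1)=9; μ^(2)=7/2; μ^(3)=-2; μ^(4)=-13

((1, 0, 2, 0, 0, 0); (0, 0, 0, 0, 1, 1); (1, 1, 1, 1, 0, 0); (0, 0, 0, 0, 0, 2))


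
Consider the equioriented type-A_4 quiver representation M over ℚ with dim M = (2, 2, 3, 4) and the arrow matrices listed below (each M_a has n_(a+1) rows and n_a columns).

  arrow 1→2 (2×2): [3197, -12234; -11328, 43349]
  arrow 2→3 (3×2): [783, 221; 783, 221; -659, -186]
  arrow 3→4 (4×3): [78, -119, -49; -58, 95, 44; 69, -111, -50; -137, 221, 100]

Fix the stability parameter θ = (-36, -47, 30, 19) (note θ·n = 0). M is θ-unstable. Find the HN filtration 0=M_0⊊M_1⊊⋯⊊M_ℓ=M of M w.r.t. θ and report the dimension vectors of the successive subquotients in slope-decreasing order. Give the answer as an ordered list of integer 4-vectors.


Interval decomposition of M: I[1,4]^2, I[3,4], I[4,4].
HN type (ℓ=3): μ^(1)=49/2; μ^(2)=19; μ^(3)=-83/2

((0, 0, 3, 3); (0, 0, 0, 1); (2, 2, 0, 0))


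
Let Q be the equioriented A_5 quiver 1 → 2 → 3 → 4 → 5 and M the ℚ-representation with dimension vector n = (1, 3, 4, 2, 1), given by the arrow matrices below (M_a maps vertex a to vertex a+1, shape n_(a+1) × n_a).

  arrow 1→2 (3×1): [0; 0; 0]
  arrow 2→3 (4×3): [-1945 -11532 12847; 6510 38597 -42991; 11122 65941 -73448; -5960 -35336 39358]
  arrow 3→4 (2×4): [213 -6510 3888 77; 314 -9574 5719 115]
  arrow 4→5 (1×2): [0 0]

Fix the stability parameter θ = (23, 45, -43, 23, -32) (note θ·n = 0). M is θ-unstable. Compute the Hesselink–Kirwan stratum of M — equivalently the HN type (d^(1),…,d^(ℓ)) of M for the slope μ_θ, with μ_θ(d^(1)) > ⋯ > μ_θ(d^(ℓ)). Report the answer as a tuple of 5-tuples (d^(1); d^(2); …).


Via rank(M_{q-1}∘⋯∘M_p): M ≅ I[1,1], I[2,3], I[2,4]^2, I[3,3], I[5,5].
μ_θ-semistable layers: μ^(1)=23; μ^(2)=1; μ^(3)=-32; μ^(4)=-43

((1, 0, 0, 2, 0); (0, 3, 3, 0, 0); (0, 0, 0, 0, 1); (0, 0, 1, 0, 0))


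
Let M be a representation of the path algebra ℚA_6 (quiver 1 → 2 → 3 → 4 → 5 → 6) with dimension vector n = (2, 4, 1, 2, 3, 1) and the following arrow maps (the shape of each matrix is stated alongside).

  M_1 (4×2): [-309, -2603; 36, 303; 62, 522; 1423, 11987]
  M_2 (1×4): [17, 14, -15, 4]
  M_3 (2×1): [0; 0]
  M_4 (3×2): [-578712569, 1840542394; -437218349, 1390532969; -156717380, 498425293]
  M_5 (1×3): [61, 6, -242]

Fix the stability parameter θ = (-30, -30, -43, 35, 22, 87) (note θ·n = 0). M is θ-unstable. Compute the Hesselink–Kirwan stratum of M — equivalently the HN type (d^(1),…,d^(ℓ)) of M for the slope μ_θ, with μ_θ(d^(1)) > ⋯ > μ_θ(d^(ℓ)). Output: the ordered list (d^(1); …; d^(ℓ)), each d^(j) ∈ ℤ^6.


Via rank(M_{q-1}∘⋯∘M_p): M ≅ I[1,2], I[1,3], I[2,2]^2, I[4,5], I[4,6], I[5,5].
μ_θ-semistable layers: μ^(1)=87; μ^(2)=57/2; μ^(3)=22; μ^(4)=-30; μ^(5)=-103/3

((0, 0, 0, 0, 0, 1); (0, 0, 0, 2, 2, 0); (0, 0, 0, 0, 1, 0); (1, 3, 0, 0, 0, 0); (1, 1, 1, 0, 0, 0))


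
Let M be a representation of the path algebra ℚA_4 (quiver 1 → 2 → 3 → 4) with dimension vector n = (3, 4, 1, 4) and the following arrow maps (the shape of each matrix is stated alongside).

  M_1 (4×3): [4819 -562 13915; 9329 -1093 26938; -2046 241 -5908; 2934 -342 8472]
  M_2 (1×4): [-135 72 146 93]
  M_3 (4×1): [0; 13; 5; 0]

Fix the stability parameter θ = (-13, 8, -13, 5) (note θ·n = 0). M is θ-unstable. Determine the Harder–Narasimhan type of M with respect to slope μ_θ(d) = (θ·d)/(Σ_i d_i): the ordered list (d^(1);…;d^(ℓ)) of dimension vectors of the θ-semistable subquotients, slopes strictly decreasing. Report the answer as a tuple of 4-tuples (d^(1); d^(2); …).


Interval decomposition of M: I[1,2]^2, I[1,4], I[2,2], I[4,4]^3.
HN type (ℓ=4): μ^(1)=8; μ^(2)=5; μ^(3)=-5/2; μ^(4)=-13

((0, 3, 0, 0); (0, 0, 0, 4); (0, 1, 1, 0); (3, 0, 0, 0))


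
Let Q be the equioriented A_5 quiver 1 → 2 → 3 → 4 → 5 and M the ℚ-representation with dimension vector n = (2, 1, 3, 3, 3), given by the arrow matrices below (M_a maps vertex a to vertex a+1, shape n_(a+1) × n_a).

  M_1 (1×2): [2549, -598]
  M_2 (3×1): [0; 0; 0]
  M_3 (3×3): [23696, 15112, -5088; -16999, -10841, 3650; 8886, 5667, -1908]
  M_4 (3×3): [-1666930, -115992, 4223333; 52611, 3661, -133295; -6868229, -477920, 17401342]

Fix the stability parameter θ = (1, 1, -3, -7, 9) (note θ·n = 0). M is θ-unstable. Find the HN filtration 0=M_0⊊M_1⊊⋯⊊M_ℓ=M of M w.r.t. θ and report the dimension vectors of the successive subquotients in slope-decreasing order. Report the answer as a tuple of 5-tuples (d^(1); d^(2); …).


Barcode: M ≅ I[1,1], I[1,2], I[3,3], I[3,5]^2, I[4,5]. HN layers by μ_θ (5 steps, strictly decreasing):
  μ^(1)=9; μ^(2)=1; μ^(3)=-3; μ^(4)=-5; μ^(5)=-7

((0, 0, 0, 0, 3); (2, 1, 0, 0, 0); (0, 0, 1, 0, 0); (0, 0, 2, 2, 0); (0, 0, 0, 1, 0))


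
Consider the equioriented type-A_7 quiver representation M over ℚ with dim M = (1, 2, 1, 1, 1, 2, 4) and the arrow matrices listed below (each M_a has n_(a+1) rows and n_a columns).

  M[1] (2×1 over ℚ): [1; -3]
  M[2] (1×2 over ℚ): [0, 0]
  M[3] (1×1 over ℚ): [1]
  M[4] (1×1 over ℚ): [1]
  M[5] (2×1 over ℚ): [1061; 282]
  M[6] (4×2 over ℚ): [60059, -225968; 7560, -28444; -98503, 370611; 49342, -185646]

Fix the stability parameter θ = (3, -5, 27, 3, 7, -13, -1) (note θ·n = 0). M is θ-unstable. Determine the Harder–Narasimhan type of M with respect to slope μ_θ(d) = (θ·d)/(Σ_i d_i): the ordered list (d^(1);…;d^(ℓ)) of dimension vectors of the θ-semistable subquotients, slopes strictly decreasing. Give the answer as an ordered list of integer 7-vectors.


Via rank(M_{q-1}∘⋯∘M_p): M ≅ I[1,2], I[2,2], I[3,7], I[6,7], I[7,7]^2.
μ_θ-semistable layers: μ^(1)=23/5; μ^(2)=-1; μ^(3)=-5; μ^(4)=-13

((0, 0, 1, 1, 1, 1, 1); (1, 1, 0, 0, 0, 0, 3); (0, 1, 0, 0, 0, 0, 0); (0, 0, 0, 0, 0, 1, 0))


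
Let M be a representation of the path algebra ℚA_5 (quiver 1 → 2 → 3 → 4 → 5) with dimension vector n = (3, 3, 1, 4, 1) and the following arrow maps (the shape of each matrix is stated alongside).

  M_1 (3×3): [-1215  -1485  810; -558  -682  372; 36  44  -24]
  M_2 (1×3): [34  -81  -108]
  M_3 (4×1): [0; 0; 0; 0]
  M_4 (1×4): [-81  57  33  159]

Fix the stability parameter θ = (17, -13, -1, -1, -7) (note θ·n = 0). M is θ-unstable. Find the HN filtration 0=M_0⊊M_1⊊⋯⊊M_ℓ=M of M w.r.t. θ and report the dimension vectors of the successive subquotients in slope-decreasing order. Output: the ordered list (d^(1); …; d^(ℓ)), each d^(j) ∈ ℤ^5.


Interval decomposition of M: I[1,1]^2, I[1,2], I[2,2], I[2,3], I[4,4]^3, I[4,5].
HN type (ℓ=5): μ^(1)=17; μ^(2)=2; μ^(3)=-1; μ^(4)=-4; μ^(5)=-13

((2, 0, 0, 0, 0); (1, 1, 0, 0, 0); (0, 0, 1, 3, 0); (0, 0, 0, 1, 1); (0, 2, 0, 0, 0))


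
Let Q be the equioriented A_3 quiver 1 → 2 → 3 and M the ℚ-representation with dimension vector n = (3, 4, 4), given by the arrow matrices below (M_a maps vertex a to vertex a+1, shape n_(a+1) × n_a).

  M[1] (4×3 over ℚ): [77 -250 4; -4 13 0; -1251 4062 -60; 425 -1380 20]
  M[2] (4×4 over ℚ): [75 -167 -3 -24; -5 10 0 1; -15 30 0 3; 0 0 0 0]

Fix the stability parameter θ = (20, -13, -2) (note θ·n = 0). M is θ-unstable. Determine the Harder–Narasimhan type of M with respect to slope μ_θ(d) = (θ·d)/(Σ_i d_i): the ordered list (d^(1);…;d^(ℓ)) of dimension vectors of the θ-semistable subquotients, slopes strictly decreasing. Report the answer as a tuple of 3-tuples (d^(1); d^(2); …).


Barcode: M ≅ I[1,1], I[1,2], I[1,3], I[2,2], I[2,3], I[3,3]^2. HN layers by μ_θ (5 steps, strictly decreasing):
  μ^(1)=20; μ^(2)=7/2; μ^(3)=5/3; μ^(4)=-2; μ^(5)=-13

((1, 0, 0); (1, 1, 0); (1, 1, 1); (0, 0, 3); (0, 2, 0))


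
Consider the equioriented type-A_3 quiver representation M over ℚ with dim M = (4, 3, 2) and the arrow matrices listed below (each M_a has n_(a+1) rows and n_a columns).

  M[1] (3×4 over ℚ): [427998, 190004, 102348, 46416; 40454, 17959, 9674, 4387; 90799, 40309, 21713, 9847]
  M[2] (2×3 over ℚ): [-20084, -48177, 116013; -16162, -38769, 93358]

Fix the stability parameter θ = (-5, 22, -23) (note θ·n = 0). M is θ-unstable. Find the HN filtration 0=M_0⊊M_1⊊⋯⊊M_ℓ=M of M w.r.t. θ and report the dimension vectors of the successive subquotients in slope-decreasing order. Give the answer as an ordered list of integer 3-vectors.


Interval decomposition of M: I[1,1], I[1,2], I[1,3]^2.
HN type (ℓ=3): μ^(1)=22; μ^(2)=-1/2; μ^(3)=-5

((0, 1, 0); (0, 2, 2); (4, 0, 0))


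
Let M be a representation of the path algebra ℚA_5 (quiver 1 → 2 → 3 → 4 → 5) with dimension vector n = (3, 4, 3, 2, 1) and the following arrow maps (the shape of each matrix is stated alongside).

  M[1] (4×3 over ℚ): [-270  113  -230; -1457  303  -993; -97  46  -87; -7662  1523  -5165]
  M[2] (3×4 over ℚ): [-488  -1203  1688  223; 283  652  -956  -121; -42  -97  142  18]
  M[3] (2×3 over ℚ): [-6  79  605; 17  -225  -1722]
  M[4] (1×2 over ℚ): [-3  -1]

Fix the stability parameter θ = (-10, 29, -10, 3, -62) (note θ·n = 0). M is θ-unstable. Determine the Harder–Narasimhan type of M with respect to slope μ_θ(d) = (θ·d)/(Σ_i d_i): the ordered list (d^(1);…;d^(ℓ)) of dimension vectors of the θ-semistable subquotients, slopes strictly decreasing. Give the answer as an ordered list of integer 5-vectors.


Via rank(M_{q-1}∘⋯∘M_p): M ≅ I[1,3], I[1,4], I[1,5], I[2,2].
μ_θ-semistable layers: μ^(1)=29; μ^(2)=19/2; μ^(3)=22/3; μ^(4)=-10

((0, 1, 0, 0, 0); (0, 1, 1, 0, 0); (0, 1, 1, 1, 0); (3, 1, 1, 1, 1))


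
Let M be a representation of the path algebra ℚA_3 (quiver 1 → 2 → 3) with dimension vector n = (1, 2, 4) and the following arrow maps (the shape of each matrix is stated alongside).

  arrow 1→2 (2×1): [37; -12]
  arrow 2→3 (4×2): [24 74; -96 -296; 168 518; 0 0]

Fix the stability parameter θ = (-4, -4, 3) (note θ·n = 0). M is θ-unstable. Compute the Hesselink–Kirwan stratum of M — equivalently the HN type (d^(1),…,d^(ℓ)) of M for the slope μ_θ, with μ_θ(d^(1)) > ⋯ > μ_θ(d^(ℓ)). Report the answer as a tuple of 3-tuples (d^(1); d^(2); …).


Interval decomposition of M: I[1,2], I[2,3], I[3,3]^3.
HN type (ℓ=2): μ^(1)=3; μ^(2)=-4

((0, 0, 4); (1, 2, 0))


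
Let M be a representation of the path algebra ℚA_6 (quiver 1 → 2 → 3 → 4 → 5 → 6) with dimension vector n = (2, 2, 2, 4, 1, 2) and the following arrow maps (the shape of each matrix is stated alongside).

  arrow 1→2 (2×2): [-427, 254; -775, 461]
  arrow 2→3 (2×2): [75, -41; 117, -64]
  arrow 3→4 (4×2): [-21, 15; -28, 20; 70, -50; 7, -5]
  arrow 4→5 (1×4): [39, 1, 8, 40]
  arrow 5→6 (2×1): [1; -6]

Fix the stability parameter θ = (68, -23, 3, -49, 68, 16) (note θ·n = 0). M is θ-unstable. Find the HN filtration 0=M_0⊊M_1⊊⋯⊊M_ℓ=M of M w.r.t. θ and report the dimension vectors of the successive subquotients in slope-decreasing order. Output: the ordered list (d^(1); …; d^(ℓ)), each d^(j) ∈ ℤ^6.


Barcode: M ≅ I[1,3], I[1,6], I[4,4]^3, I[6,6]. HN layers by μ_θ (4 steps, strictly decreasing):
  μ^(1)=42; μ^(2)=16; μ^(3)=-1/4; μ^(4)=-49

((0, 0, 0, 0, 1, 1); (1, 1, 1, 0, 0, 1); (1, 1, 1, 1, 0, 0); (0, 0, 0, 3, 0, 0))


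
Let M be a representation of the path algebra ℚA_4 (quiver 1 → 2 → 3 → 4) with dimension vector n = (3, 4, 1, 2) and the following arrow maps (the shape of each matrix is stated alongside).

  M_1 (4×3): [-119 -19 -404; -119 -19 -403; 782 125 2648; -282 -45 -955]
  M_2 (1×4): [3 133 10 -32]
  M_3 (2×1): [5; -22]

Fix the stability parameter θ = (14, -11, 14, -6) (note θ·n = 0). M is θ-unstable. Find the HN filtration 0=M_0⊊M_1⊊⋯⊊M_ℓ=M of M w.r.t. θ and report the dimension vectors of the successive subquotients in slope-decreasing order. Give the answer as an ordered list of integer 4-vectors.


Via rank(M_{q-1}∘⋯∘M_p): M ≅ I[1,2]^2, I[1,4], I[2,2], I[4,4].
μ_θ-semistable layers: μ^(1)=4; μ^(2)=3/2; μ^(3)=-6; μ^(4)=-11

((0, 0, 1, 1); (3, 3, 0, 0); (0, 0, 0, 1); (0, 1, 0, 0))


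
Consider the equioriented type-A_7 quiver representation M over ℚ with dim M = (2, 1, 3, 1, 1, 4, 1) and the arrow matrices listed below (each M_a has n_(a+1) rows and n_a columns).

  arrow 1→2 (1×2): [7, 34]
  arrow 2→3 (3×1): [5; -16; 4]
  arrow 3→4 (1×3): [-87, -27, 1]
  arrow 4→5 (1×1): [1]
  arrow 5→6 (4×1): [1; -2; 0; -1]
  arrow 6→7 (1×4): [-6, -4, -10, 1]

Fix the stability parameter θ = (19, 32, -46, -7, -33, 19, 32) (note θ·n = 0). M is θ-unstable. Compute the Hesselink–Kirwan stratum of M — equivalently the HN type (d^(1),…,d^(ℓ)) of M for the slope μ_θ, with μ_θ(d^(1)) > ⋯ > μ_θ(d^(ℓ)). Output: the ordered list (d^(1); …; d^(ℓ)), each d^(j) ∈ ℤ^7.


Via rank(M_{q-1}∘⋯∘M_p): M ≅ I[1,1], I[1,7], I[3,3]^2, I[6,6]^3.
μ_θ-semistable layers: μ^(1)=32; μ^(2)=19; μ^(3)=-7; μ^(4)=-46

((0, 0, 0, 0, 0, 0, 1); (1, 0, 0, 0, 0, 4, 0); (1, 1, 1, 1, 1, 0, 0); (0, 0, 2, 0, 0, 0, 0))


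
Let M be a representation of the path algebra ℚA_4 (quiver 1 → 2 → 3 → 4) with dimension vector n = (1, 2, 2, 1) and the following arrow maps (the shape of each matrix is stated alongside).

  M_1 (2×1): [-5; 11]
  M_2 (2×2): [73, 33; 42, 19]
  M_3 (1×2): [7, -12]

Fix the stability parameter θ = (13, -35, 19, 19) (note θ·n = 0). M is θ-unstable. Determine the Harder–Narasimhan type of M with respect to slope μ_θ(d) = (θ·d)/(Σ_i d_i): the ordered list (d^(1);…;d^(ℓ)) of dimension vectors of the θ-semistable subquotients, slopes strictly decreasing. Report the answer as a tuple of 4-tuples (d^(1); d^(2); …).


Interval decomposition of M: I[1,4], I[2,3].
HN type (ℓ=3): μ^(1)=19; μ^(2)=-11; μ^(3)=-35

((0, 0, 2, 1); (1, 1, 0, 0); (0, 1, 0, 0))


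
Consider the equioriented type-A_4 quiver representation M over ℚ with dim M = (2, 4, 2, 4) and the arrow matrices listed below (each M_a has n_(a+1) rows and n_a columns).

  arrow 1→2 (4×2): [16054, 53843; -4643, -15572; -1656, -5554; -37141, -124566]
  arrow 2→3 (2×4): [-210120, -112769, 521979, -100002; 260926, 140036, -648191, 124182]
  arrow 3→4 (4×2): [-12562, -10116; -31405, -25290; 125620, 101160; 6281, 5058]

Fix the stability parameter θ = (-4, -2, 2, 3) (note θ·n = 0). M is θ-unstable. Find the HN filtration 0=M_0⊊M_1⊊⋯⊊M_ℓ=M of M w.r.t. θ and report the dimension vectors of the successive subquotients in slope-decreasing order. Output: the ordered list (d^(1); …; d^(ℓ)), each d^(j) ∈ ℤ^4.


Barcode: M ≅ I[1,2], I[1,4], I[2,2], I[2,3], I[4,4]^3. HN layers by μ_θ (4 steps, strictly decreasing):
  μ^(1)=3; μ^(2)=2; μ^(3)=-2; μ^(4)=-4

((0, 0, 0, 4); (0, 0, 2, 0); (0, 4, 0, 0); (2, 0, 0, 0))


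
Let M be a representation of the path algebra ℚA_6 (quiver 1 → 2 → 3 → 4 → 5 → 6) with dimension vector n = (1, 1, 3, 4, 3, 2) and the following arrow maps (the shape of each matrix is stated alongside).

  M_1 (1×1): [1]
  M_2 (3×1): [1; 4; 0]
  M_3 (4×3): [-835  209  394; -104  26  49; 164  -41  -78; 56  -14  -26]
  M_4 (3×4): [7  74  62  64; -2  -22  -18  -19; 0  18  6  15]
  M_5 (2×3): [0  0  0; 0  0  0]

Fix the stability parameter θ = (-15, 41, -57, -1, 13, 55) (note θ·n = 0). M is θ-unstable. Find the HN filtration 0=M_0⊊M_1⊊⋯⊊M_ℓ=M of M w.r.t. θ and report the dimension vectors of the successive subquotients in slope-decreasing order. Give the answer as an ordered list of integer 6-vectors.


Barcode: M ≅ I[1,5], I[3,4], I[3,5], I[4,4], I[5,5], I[6,6]^2. HN layers by μ_θ (6 steps, strictly decreasing):
  μ^(1)=55; μ^(2)=13; μ^(3)=-1; μ^(4)=-8; μ^(5)=-15; μ^(6)=-57

((0, 0, 0, 0, 0, 2); (0, 0, 0, 0, 3, 0); (0, 0, 0, 4, 0, 0); (0, 1, 1, 0, 0, 0); (1, 0, 0, 0, 0, 0); (0, 0, 2, 0, 0, 0))


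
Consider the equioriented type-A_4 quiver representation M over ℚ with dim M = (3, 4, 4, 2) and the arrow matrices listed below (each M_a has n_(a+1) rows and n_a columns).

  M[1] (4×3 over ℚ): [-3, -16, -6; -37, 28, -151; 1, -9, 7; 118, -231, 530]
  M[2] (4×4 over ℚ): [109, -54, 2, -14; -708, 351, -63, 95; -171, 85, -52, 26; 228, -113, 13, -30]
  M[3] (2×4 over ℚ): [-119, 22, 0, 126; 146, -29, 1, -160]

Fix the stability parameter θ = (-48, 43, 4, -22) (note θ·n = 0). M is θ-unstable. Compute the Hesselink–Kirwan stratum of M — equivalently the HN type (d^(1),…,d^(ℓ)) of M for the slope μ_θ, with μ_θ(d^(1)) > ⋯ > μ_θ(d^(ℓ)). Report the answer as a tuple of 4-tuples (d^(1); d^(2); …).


Barcode: M ≅ I[1,3], I[1,4]^2, I[2,3]. HN layers by μ_θ (3 steps, strictly decreasing):
  μ^(1)=47/2; μ^(2)=25/3; μ^(3)=-48

((0, 2, 2, 0); (0, 2, 2, 2); (3, 0, 0, 0))
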